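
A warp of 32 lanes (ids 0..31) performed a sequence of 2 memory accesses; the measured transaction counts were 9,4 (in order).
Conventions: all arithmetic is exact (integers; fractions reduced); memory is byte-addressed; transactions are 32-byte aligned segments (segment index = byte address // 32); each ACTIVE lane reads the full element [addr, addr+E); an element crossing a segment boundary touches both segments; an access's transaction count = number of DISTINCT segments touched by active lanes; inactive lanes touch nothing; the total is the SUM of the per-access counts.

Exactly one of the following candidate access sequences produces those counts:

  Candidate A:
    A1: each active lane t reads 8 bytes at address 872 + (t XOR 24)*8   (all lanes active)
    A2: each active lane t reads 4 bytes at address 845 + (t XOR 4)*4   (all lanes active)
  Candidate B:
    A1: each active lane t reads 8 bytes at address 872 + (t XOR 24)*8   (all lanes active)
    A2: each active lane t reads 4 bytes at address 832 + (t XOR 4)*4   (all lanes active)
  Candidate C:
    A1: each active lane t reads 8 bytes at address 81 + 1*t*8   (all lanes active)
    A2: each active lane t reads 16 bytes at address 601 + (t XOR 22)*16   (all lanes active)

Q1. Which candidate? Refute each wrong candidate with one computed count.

A: A2 gives 5 transactions, not 4
C: A2 gives 17 transactions, not 4
B: all counts match (9,4)

Answer: B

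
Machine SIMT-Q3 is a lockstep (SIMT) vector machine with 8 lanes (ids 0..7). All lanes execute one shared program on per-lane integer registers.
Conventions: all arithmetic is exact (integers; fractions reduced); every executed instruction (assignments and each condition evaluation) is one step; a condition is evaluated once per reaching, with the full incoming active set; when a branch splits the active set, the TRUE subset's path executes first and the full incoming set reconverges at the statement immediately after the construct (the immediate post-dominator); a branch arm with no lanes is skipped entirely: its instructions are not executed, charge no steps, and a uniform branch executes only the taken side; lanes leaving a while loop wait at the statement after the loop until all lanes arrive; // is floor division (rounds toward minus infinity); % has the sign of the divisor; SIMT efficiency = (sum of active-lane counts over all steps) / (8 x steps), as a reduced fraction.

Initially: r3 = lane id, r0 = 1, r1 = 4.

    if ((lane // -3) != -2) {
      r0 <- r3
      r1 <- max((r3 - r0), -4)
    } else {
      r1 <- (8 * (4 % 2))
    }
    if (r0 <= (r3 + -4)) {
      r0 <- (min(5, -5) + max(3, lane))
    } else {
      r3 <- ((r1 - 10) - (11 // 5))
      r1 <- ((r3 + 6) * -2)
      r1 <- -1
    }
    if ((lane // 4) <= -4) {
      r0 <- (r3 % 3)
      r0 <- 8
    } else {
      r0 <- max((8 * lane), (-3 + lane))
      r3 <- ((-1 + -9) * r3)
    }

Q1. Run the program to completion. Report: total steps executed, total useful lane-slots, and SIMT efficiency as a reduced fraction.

Answer: 12 steps, 73 useful, 73/96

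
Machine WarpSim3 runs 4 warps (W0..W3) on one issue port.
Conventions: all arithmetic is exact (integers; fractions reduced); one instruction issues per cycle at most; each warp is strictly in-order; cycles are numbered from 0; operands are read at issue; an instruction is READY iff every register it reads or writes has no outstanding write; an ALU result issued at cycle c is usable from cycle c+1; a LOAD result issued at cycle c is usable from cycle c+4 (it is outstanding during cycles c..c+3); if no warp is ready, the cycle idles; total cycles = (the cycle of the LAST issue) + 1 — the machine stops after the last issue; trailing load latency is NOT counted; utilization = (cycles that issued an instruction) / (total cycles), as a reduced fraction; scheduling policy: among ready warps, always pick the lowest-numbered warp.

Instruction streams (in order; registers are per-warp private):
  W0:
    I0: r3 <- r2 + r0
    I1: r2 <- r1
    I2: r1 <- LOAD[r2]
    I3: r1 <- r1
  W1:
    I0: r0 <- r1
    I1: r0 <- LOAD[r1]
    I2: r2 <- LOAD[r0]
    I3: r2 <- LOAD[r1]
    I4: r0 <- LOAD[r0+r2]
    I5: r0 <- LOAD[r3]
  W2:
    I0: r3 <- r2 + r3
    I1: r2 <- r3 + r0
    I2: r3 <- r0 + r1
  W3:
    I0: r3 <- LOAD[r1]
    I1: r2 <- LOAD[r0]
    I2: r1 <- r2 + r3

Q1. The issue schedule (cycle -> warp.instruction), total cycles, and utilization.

cycle 0: W0.I0
cycle 1: W0.I1
cycle 2: W0.I2
cycle 3: W1.I0
cycle 4: W1.I1
cycle 5: W2.I0
cycle 6: W0.I3
cycle 7: W2.I1
cycle 8: W1.I2
cycle 9: W2.I2
cycle 10: W3.I0
cycle 11: W3.I1
cycle 12: W1.I3
cycle 13: idle
cycle 14: idle
cycle 15: W3.I2
cycle 16: W1.I4
cycle 17: idle
cycle 18: idle
cycle 19: idle
cycle 20: W1.I5

Answer: 21 cycles, utilization 16/21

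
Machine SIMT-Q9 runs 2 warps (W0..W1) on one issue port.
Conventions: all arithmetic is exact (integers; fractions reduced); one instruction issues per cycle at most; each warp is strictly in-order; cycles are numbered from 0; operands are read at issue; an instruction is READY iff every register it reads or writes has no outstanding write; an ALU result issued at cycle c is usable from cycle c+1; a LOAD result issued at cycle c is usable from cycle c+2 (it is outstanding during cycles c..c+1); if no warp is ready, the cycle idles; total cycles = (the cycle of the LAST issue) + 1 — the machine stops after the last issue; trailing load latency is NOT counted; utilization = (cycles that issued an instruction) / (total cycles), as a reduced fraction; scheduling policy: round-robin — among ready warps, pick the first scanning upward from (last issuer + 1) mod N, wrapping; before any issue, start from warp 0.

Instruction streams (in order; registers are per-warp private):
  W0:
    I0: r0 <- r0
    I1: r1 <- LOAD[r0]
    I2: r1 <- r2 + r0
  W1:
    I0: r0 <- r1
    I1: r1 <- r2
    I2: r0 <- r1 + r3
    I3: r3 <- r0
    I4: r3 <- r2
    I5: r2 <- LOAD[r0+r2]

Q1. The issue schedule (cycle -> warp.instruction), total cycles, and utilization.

cycle 0: W0.I0
cycle 1: W1.I0
cycle 2: W0.I1
cycle 3: W1.I1
cycle 4: W0.I2
cycle 5: W1.I2
cycle 6: W1.I3
cycle 7: W1.I4
cycle 8: W1.I5

Answer: 9 cycles, utilization 1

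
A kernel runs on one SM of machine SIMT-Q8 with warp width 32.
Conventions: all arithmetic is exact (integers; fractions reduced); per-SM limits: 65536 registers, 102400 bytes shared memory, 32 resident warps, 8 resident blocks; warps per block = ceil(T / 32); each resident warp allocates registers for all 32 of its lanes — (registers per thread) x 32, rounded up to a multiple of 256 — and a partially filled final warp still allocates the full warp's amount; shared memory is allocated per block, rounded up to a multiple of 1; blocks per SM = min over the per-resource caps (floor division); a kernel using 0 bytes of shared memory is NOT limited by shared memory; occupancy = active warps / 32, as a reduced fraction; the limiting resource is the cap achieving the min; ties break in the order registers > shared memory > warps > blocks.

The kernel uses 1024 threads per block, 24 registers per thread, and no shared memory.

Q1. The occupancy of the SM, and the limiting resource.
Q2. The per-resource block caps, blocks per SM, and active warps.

Answer: occupancy 1, limited by warps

registers: 2 blocks
shared memory: no limit (kernel uses none)
warps: 1 block
blocks: 8 blocks

Answer: 1 block, 32 active warps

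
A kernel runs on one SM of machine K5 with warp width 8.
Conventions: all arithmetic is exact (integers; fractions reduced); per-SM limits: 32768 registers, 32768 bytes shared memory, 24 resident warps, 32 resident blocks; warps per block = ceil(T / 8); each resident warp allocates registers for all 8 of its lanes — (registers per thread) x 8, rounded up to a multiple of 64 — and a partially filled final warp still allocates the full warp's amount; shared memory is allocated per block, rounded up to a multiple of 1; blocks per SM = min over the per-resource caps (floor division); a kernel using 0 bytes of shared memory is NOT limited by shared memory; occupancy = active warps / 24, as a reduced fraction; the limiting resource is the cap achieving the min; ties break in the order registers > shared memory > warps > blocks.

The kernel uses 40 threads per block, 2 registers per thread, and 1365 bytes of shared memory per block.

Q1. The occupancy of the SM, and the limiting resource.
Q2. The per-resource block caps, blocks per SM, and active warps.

Answer: occupancy 5/6, limited by warps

registers: 102 blocks
shared memory: 24 blocks
warps: 4 blocks
blocks: 32 blocks

Answer: 4 blocks, 20 active warps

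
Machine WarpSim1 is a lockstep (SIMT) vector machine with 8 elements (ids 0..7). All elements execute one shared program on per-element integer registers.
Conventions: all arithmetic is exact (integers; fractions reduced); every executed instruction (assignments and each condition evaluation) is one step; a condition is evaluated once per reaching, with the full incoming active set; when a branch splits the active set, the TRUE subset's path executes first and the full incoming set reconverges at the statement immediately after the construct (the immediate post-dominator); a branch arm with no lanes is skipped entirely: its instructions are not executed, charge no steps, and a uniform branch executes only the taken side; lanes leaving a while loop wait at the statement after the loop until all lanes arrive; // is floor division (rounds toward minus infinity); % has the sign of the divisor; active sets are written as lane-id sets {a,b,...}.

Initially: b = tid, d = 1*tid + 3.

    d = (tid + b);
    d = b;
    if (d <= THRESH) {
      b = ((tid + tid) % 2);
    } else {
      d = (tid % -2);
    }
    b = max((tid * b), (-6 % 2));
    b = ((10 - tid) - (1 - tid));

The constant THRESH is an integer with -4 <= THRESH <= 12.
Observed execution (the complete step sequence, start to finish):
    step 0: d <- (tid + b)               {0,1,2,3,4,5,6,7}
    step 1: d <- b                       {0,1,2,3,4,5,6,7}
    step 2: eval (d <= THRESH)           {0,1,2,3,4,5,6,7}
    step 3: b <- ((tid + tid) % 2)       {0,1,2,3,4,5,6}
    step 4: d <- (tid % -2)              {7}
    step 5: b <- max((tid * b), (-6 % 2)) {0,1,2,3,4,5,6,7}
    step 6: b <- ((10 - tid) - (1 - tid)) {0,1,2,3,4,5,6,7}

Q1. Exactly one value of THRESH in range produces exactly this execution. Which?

Answer: THRESH = 6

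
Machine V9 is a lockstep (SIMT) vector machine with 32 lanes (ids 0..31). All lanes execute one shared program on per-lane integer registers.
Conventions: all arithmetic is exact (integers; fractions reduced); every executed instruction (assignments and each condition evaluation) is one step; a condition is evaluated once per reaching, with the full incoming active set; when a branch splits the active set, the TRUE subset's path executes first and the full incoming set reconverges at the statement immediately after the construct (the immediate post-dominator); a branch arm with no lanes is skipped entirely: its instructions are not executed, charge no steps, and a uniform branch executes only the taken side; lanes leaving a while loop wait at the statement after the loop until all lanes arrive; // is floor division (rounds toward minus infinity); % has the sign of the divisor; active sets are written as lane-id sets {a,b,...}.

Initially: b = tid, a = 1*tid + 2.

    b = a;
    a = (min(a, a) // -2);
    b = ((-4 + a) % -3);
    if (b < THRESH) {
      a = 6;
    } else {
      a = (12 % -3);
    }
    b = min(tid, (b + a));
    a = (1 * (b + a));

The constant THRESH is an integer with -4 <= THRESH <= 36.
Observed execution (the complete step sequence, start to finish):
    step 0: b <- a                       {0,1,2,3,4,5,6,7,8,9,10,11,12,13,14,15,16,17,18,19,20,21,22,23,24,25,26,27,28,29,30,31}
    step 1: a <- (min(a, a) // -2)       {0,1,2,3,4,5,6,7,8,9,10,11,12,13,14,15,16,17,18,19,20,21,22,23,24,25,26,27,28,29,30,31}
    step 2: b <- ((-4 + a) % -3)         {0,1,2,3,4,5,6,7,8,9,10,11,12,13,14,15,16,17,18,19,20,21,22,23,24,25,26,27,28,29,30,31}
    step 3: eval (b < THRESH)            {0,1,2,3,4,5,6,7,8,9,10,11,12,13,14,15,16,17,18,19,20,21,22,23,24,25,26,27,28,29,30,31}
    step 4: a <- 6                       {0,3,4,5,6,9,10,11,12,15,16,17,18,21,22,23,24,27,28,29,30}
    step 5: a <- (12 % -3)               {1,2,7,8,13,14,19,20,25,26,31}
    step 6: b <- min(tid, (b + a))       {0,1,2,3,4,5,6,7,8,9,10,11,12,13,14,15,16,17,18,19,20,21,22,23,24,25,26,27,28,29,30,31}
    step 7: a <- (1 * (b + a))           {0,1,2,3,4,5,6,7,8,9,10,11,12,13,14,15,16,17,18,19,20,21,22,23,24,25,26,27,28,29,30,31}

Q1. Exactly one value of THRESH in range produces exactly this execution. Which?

Answer: THRESH = 0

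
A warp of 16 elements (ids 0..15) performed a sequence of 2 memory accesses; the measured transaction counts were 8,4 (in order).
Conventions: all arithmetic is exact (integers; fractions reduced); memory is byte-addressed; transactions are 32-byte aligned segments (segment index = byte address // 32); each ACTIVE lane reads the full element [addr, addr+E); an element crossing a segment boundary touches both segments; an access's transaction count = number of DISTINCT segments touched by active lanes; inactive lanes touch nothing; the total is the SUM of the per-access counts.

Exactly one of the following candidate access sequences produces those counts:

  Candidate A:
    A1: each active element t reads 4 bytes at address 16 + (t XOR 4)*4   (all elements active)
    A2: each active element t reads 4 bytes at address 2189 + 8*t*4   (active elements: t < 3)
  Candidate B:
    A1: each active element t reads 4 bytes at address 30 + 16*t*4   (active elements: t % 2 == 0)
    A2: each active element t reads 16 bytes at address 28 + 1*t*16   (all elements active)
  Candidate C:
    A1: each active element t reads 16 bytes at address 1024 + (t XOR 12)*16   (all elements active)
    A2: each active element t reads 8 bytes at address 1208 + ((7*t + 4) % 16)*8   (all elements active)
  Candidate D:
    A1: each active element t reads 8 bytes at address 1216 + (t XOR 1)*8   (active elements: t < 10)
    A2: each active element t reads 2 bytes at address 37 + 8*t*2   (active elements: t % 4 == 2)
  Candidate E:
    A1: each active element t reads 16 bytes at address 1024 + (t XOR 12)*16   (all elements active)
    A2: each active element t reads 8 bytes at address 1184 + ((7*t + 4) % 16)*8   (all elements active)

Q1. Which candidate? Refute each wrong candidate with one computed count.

A: A1 gives 3 transactions, not 8
B: A1 gives 16 transactions, not 8
C: A2 gives 5 transactions, not 4
D: A1 gives 3 transactions, not 8
E: all counts match (8,4)

Answer: E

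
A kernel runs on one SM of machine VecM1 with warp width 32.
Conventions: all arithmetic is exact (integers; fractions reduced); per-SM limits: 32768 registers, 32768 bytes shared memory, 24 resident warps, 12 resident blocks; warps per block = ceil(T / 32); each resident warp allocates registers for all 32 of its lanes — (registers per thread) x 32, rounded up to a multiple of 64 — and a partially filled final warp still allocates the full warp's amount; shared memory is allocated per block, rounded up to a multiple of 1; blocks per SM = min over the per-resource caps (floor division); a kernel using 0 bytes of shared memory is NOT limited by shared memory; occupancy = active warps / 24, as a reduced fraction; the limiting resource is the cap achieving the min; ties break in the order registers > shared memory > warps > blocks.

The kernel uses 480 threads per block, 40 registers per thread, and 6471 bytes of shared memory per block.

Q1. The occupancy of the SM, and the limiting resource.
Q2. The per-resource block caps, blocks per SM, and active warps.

Answer: occupancy 5/8, limited by registers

registers: 1 block
shared memory: 5 blocks
warps: 1 block
blocks: 12 blocks

Answer: 1 block, 15 active warps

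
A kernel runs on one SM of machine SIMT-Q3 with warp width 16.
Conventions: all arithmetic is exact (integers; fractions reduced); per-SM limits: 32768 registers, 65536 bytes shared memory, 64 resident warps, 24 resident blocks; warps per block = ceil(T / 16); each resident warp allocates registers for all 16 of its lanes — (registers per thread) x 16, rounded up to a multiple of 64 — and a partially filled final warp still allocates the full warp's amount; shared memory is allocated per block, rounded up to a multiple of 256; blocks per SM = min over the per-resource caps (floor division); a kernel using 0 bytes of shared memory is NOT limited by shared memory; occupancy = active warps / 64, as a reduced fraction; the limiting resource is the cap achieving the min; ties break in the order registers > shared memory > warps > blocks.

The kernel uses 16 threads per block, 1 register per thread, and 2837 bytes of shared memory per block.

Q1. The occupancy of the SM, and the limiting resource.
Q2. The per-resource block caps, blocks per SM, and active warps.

Answer: occupancy 21/64, limited by shared memory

registers: 512 blocks
shared memory: 21 blocks
warps: 64 blocks
blocks: 24 blocks

Answer: 21 blocks, 21 active warps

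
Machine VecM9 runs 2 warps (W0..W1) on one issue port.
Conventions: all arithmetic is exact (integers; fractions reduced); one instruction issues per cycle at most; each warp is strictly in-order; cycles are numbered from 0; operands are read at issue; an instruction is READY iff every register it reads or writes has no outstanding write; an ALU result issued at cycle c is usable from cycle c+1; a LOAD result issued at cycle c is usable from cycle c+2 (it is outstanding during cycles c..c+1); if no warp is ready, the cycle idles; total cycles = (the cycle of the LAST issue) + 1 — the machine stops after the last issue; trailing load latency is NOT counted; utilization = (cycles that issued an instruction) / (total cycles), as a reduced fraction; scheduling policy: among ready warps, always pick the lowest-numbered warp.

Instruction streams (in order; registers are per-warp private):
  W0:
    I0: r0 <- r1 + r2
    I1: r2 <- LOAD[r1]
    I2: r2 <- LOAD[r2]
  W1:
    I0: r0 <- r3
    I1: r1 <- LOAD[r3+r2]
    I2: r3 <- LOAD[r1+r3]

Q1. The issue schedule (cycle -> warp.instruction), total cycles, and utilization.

cycle 0: W0.I0
cycle 1: W0.I1
cycle 2: W1.I0
cycle 3: W0.I2
cycle 4: W1.I1
cycle 5: idle
cycle 6: W1.I2

Answer: 7 cycles, utilization 6/7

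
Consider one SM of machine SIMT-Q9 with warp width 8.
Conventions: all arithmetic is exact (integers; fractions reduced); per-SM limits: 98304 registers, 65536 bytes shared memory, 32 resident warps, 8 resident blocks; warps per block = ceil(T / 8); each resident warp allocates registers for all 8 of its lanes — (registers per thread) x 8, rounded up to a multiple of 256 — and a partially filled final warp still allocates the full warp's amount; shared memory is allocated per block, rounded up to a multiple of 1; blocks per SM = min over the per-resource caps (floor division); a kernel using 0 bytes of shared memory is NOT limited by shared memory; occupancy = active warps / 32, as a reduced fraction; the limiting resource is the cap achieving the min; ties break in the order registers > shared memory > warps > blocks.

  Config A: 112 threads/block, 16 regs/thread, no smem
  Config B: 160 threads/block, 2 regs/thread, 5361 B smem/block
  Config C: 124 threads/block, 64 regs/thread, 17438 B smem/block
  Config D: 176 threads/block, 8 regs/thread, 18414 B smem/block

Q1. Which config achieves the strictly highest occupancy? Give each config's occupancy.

occupancies: A 7/8, B 5/8, C 1, D 11/16

Answer: C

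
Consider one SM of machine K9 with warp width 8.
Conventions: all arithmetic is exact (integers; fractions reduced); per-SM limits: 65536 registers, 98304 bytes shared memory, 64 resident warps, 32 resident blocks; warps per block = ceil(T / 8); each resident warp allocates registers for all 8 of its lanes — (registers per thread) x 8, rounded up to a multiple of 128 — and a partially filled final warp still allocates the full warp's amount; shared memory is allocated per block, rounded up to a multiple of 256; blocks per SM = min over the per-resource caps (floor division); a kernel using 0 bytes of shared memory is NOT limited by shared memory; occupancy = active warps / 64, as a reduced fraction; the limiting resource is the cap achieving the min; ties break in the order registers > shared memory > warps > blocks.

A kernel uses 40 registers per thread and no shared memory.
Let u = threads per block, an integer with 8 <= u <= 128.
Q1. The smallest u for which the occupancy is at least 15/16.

Answer: u = 9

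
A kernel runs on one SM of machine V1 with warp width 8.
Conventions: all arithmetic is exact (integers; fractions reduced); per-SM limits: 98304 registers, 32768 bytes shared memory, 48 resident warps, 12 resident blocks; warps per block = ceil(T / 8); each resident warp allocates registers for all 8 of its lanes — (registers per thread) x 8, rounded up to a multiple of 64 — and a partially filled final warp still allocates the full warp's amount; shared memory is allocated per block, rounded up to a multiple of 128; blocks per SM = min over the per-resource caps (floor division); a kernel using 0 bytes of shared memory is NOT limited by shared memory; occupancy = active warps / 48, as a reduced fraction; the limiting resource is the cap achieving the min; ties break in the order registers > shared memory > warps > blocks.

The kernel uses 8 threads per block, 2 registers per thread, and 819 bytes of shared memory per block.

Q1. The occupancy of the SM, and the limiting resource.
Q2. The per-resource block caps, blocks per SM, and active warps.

Answer: occupancy 1/4, limited by blocks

registers: 1536 blocks
shared memory: 36 blocks
warps: 48 blocks
blocks: 12 blocks

Answer: 12 blocks, 12 active warps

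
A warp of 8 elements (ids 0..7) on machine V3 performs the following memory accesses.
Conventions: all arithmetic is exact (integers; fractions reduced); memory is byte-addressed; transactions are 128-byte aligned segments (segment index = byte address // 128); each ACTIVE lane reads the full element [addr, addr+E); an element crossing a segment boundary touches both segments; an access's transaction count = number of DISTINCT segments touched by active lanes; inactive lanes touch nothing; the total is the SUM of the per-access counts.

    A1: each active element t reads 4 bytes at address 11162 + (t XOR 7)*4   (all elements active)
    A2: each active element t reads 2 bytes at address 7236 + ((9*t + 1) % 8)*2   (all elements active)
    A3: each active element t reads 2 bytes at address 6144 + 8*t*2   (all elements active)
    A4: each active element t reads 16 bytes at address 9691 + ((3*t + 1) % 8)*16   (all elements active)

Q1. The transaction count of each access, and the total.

A1: 1 transaction
A2: 1 transaction
A3: 1 transaction
A4: 2 transactions

Answer: 1,1,1,2; total 5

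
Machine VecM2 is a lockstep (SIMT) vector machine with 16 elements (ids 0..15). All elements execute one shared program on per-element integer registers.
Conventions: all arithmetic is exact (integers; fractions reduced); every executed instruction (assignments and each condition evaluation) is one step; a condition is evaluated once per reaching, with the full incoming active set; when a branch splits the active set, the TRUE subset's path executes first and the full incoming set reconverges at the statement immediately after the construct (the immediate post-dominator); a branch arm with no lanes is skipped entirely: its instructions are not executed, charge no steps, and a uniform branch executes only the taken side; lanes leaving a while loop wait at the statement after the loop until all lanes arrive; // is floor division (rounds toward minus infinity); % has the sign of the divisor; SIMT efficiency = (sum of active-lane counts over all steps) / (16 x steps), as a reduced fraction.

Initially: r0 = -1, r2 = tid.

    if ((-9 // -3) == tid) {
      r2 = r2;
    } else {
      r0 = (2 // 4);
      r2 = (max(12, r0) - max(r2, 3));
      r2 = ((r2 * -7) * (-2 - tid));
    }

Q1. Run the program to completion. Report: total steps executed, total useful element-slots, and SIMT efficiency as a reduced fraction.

Answer: 5 steps, 62 useful, 31/40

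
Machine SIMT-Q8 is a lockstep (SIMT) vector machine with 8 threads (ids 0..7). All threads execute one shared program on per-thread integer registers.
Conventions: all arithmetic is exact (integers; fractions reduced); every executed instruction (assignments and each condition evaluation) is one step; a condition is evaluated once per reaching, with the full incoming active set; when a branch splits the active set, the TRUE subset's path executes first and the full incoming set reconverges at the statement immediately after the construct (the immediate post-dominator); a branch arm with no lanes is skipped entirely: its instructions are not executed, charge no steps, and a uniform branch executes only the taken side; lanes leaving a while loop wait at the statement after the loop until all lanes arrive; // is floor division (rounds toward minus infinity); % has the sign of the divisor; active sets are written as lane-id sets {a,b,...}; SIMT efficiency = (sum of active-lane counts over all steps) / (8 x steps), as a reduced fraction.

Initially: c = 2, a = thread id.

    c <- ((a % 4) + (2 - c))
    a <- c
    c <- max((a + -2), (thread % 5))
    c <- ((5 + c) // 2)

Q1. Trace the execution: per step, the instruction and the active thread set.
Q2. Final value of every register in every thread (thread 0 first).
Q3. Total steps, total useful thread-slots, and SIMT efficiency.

step 0: c <- ((a % 4) + (2 - c))     {0,1,2,3,4,5,6,7}
step 1: a <- c                       {0,1,2,3,4,5,6,7}
step 2: c <- max((a + -2), (thread % 5)) {0,1,2,3,4,5,6,7}
step 3: c <- ((5 + c) // 2)          {0,1,2,3,4,5,6,7}

Answer: 4 steps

c: 2,3,3,4,4,2,3,3
a: 0,1,2,3,0,1,2,3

steps = 4; useful = 32; efficiency = 32/32 = 1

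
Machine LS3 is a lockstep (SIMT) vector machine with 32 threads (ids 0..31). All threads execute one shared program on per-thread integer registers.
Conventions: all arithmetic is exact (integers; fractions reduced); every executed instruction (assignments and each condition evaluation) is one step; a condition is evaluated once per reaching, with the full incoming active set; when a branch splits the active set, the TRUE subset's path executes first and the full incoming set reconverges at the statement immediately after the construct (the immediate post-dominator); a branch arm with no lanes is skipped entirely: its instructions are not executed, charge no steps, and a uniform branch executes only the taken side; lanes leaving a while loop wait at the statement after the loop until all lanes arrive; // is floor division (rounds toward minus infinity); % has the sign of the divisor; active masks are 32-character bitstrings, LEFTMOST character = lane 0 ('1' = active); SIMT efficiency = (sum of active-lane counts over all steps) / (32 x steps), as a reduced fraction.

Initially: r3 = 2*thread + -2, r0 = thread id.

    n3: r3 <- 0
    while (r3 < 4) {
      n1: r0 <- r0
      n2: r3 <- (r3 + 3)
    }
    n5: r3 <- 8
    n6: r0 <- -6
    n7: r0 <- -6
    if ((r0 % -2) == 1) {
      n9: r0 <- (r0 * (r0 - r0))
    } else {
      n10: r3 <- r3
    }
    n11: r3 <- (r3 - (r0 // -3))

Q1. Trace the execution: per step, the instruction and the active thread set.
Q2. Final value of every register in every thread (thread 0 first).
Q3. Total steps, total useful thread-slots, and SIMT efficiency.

step 0: r3 <- 0                      11111111111111111111111111111111
step 1: eval (r3 < 4)                11111111111111111111111111111111
step 2: r0 <- r0                     11111111111111111111111111111111
step 3: r3 <- (r3 + 3)               11111111111111111111111111111111
step 4: eval (r3 < 4)                11111111111111111111111111111111
step 5: r0 <- r0                     11111111111111111111111111111111
step 6: r3 <- (r3 + 3)               11111111111111111111111111111111
step 7: eval (r3 < 4)                11111111111111111111111111111111
step 8: r3 <- 8                      11111111111111111111111111111111
step 9: r0 <- -6                     11111111111111111111111111111111
step 10: r0 <- -6                     11111111111111111111111111111111
step 11: eval ((r0 % -2) == 1)        11111111111111111111111111111111
step 12: r3 <- r3                     11111111111111111111111111111111
step 13: r3 <- (r3 - (r0 // -3))      11111111111111111111111111111111

Answer: 14 steps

r3: 6,6,6,6,6,6,6,6,6,6,6,6,6,6,6,6,6,6,6,6,6,6,6,6,6,6,6,6,6,6,6,6
r0: -6,-6,-6,-6,-6,-6,-6,-6,-6,-6,-6,-6,-6,-6,-6,-6,-6,-6,-6,-6,-6,-6,-6,-6,-6,-6,-6,-6,-6,-6,-6,-6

steps = 14; useful = 448; efficiency = 448/448 = 1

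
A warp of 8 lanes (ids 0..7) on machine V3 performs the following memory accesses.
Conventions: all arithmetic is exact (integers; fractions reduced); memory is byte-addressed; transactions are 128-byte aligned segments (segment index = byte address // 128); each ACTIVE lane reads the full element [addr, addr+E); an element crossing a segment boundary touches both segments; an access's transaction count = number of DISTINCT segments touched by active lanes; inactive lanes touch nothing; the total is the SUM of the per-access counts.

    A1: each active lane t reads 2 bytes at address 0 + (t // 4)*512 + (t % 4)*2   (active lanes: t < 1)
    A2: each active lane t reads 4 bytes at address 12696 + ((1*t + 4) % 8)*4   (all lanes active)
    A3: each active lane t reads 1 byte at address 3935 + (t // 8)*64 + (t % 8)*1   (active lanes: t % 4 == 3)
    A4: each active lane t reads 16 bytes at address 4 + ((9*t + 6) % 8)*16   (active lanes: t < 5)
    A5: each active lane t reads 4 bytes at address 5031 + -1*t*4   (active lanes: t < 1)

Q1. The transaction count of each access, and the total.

A1: 1 transaction
A2: 1 transaction
A3: 1 transaction
A4: 2 transactions
A5: 1 transaction

Answer: 1,1,1,2,1; total 6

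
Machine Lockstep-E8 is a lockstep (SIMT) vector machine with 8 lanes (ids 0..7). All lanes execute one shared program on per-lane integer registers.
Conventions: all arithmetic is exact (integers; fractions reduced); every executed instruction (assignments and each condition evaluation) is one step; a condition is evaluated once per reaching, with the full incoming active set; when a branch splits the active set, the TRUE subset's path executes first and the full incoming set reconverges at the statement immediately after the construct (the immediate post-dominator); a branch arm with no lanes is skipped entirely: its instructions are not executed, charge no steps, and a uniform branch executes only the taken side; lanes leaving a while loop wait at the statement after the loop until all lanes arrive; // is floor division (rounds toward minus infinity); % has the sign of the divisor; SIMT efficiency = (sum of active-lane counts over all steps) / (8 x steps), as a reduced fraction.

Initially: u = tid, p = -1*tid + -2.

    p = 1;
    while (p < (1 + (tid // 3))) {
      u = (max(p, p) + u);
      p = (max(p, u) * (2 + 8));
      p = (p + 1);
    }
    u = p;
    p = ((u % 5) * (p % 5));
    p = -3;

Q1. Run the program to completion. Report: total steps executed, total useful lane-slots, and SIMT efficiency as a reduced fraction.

Answer: 9 steps, 60 useful, 5/6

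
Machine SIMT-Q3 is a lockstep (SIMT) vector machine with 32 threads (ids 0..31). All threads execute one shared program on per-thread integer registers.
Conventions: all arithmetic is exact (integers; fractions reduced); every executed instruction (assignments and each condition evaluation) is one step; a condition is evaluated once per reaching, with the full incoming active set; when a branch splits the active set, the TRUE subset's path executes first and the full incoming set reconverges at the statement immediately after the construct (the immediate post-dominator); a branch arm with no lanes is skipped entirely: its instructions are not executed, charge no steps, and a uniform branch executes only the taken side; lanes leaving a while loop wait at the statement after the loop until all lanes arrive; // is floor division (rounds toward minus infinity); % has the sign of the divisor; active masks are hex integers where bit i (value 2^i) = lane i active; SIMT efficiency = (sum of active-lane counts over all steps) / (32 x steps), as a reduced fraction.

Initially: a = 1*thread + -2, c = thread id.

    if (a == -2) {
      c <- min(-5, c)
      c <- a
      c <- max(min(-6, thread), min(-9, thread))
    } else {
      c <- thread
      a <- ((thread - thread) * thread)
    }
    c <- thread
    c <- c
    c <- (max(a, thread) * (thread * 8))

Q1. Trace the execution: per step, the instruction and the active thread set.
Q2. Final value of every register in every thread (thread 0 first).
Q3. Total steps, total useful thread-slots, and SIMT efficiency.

step 0: eval (a == -2)               0xffffffff
step 1: c <- min(-5, c)              0x00000001
step 2: c <- a                       0x00000001
step 3: c <- max(min(-6, thread), min(-9, thread)) 0x00000001
step 4: c <- thread                  0xfffffffe
step 5: a <- ((thread - thread) * thread) 0xfffffffe
step 6: c <- thread                  0xffffffff
step 7: c <- c                       0xffffffff
step 8: c <- (max(a, thread) * (thread * 8)) 0xffffffff

Answer: 9 steps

a: -2,0,0,0,0,0,0,0,0,0,0,0,0,0,0,0,0,0,0,0,0,0,0,0,0,0,0,0,0,0,0,0
c: 0,8,32,72,128,200,288,392,512,648,800,968,1152,1352,1568,1800,2048,2312,2592,2888,3200,3528,3872,4232,4608,5000,5408,5832,6272,6728,7200,7688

steps = 9; useful = 193; efficiency = 193/288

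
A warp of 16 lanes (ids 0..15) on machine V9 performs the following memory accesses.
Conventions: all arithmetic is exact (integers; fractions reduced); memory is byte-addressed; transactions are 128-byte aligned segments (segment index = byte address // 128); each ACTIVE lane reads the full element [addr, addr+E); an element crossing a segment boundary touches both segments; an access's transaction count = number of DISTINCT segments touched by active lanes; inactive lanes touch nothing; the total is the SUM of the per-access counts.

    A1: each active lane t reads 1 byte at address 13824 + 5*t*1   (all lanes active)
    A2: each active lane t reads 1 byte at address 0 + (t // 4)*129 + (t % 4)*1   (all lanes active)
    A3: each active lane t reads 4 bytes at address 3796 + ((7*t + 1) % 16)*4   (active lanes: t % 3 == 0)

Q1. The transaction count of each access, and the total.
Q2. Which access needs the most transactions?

A1: 1 transaction
A2: 4 transactions
A3: 2 transactions

Answer: 1,4,2; total 7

Answer: A2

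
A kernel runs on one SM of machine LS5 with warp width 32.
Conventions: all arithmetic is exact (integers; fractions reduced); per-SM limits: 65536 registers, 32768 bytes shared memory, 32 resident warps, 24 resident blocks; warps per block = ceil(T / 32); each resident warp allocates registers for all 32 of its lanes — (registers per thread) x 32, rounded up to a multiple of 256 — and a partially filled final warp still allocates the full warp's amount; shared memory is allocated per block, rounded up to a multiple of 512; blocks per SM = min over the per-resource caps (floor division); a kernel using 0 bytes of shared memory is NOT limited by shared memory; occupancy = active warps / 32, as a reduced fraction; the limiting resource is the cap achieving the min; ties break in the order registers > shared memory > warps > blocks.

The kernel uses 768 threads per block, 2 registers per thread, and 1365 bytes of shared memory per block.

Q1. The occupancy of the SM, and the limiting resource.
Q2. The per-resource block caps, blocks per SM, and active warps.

Answer: occupancy 3/4, limited by warps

registers: 10 blocks
shared memory: 21 blocks
warps: 1 block
blocks: 24 blocks

Answer: 1 block, 24 active warps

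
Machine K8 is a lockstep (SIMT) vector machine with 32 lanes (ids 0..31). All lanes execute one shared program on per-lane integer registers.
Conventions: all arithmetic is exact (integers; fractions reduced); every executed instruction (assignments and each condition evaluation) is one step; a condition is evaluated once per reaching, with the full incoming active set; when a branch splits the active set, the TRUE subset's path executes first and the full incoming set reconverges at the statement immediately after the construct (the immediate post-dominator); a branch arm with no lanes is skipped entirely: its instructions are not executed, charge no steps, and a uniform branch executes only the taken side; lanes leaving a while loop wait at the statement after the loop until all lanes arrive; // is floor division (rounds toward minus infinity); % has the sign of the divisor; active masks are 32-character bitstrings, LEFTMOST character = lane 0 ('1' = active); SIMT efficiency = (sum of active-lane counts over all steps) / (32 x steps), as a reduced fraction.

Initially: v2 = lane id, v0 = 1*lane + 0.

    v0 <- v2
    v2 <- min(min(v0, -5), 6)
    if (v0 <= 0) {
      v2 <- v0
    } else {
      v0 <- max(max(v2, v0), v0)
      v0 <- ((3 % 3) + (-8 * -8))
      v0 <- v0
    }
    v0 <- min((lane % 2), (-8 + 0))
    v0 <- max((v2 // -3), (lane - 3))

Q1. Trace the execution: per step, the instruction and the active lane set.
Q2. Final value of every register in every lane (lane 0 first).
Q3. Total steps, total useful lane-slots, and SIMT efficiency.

step 0: v0 <- v2                     11111111111111111111111111111111
step 1: v2 <- min(min(v0, -5), 6)    11111111111111111111111111111111
step 2: eval (v0 <= 0)               11111111111111111111111111111111
step 3: v2 <- v0                     10000000000000000000000000000000
step 4: v0 <- max(max(v2, v0), v0)   01111111111111111111111111111111
step 5: v0 <- ((3 % 3) + (-8 * -8))  01111111111111111111111111111111
step 6: v0 <- v0                     01111111111111111111111111111111
step 7: v0 <- min((lane % 2), (-8 + 0)) 11111111111111111111111111111111
step 8: v0 <- max((v2 // -3), (lane - 3)) 11111111111111111111111111111111

Answer: 9 steps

v2: 0,-5,-5,-5,-5,-5,-5,-5,-5,-5,-5,-5,-5,-5,-5,-5,-5,-5,-5,-5,-5,-5,-5,-5,-5,-5,-5,-5,-5,-5,-5,-5
v0: 0,1,1,1,1,2,3,4,5,6,7,8,9,10,11,12,13,14,15,16,17,18,19,20,21,22,23,24,25,26,27,28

steps = 9; useful = 254; efficiency = 254/288 = 127/144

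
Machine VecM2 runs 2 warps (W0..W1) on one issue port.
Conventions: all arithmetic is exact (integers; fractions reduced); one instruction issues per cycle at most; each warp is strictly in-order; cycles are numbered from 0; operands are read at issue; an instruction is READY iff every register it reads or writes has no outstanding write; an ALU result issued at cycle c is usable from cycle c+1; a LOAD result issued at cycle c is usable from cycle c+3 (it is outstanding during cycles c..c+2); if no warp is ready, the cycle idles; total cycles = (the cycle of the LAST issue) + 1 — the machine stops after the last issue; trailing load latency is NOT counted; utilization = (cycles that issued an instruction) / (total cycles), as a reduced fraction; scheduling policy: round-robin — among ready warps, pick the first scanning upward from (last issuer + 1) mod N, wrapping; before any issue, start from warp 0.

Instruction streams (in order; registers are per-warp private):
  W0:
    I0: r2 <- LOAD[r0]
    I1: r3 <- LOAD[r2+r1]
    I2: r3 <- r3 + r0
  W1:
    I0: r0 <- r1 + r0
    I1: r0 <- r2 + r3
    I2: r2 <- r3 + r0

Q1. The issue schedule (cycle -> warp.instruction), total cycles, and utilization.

cycle 0: W0.I0
cycle 1: W1.I0
cycle 2: W1.I1
cycle 3: W0.I1
cycle 4: W1.I2
cycle 5: idle
cycle 6: W0.I2

Answer: 7 cycles, utilization 6/7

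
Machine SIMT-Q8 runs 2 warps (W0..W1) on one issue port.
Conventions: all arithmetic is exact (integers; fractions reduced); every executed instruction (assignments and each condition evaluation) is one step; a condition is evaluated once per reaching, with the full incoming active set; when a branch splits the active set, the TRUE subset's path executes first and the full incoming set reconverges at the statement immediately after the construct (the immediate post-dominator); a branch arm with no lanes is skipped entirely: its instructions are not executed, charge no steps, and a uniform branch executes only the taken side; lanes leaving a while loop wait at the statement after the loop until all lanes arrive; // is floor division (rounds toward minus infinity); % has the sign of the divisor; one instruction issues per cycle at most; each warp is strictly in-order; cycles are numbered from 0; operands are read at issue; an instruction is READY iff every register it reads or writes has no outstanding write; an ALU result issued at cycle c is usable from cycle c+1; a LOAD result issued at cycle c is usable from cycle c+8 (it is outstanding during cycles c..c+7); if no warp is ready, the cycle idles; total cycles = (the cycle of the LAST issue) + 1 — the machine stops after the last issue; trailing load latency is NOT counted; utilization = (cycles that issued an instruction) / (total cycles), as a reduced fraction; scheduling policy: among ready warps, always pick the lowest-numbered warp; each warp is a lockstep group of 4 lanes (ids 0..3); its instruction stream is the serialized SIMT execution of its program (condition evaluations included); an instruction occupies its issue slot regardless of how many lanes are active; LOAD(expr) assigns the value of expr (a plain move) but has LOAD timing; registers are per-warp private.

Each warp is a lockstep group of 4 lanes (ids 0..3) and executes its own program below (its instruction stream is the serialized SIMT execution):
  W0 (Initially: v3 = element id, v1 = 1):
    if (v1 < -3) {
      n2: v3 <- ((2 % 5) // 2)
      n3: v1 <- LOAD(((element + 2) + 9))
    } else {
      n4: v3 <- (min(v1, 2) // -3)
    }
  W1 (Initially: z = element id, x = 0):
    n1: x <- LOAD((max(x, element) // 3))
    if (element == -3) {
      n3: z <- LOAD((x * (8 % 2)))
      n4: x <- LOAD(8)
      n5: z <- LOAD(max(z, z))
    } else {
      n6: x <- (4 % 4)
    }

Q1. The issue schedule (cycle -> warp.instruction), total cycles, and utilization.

cycle 0: W0.I0
cycle 1: W0.I1
cycle 2: W1.I0
cycle 3: W1.I1
cycle 4: idle
cycle 5: idle
cycle 6: idle
cycle 7: idle
cycle 8: idle
cycle 9: idle
cycle 10: W1.I2

Answer: 11 cycles, utilization 5/11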